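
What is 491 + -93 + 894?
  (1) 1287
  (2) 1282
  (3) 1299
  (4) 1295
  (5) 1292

First: 491 + -93 = 398
Then: 398 + 894 = 1292
5) 1292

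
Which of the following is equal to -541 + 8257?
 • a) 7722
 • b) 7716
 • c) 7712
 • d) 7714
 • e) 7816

-541 + 8257 = 7716
b) 7716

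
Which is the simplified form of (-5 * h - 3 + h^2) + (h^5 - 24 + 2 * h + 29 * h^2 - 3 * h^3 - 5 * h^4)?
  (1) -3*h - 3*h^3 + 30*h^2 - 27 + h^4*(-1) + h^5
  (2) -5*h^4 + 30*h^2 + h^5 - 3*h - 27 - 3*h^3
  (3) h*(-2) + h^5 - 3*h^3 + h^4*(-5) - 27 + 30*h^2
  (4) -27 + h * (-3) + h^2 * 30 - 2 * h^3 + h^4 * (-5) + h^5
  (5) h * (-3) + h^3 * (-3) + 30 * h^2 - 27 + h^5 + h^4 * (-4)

Adding the polynomials and combining like terms:
(-5*h - 3 + h^2) + (h^5 - 24 + 2*h + 29*h^2 - 3*h^3 - 5*h^4)
= -5*h^4 + 30*h^2 + h^5 - 3*h - 27 - 3*h^3
2) -5*h^4 + 30*h^2 + h^5 - 3*h - 27 - 3*h^3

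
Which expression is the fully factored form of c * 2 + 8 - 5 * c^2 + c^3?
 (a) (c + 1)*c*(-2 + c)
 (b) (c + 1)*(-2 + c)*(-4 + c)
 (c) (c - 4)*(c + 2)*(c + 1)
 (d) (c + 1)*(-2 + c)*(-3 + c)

We need to factor c * 2 + 8 - 5 * c^2 + c^3.
The factored form is (c + 1)*(-2 + c)*(-4 + c).
b) (c + 1)*(-2 + c)*(-4 + c)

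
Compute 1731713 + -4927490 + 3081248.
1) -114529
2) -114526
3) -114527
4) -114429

First: 1731713 + -4927490 = -3195777
Then: -3195777 + 3081248 = -114529
1) -114529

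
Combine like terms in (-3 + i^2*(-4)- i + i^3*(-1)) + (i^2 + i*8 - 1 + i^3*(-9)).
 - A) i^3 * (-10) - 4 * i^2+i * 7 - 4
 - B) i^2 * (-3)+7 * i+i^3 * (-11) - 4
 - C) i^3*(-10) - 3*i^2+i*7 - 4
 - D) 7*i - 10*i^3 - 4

Adding the polynomials and combining like terms:
(-3 + i^2*(-4) - i + i^3*(-1)) + (i^2 + i*8 - 1 + i^3*(-9))
= i^3*(-10) - 3*i^2+i*7 - 4
C) i^3*(-10) - 3*i^2+i*7 - 4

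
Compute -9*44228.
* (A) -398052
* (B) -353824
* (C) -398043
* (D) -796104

-9 * 44228 = -398052
A) -398052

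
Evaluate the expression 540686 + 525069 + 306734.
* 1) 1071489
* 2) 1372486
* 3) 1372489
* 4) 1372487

First: 540686 + 525069 = 1065755
Then: 1065755 + 306734 = 1372489
3) 1372489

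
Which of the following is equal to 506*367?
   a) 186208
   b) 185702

506 * 367 = 185702
b) 185702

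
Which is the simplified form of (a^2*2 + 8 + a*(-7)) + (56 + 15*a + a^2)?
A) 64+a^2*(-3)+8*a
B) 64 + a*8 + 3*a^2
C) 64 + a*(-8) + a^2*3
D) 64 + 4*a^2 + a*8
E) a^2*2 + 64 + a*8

Adding the polynomials and combining like terms:
(a^2*2 + 8 + a*(-7)) + (56 + 15*a + a^2)
= 64 + a*8 + 3*a^2
B) 64 + a*8 + 3*a^2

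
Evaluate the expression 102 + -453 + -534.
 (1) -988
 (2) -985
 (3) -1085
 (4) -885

First: 102 + -453 = -351
Then: -351 + -534 = -885
4) -885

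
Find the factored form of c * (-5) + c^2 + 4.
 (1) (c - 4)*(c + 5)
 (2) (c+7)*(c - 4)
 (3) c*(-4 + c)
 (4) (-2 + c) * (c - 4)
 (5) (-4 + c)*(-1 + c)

We need to factor c * (-5) + c^2 + 4.
The factored form is (-4 + c)*(-1 + c).
5) (-4 + c)*(-1 + c)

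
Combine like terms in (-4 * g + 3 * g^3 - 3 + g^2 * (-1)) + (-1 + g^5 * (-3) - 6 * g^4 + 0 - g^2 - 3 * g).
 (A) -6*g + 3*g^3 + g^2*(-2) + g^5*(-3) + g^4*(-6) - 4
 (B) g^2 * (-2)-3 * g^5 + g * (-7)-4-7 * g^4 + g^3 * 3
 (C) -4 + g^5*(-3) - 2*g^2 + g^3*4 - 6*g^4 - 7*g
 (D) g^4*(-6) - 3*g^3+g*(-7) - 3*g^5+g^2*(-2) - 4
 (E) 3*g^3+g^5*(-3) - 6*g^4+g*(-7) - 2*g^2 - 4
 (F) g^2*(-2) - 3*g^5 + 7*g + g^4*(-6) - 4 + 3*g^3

Adding the polynomials and combining like terms:
(-4*g + 3*g^3 - 3 + g^2*(-1)) + (-1 + g^5*(-3) - 6*g^4 + 0 - g^2 - 3*g)
= 3*g^3+g^5*(-3) - 6*g^4+g*(-7) - 2*g^2 - 4
E) 3*g^3+g^5*(-3) - 6*g^4+g*(-7) - 2*g^2 - 4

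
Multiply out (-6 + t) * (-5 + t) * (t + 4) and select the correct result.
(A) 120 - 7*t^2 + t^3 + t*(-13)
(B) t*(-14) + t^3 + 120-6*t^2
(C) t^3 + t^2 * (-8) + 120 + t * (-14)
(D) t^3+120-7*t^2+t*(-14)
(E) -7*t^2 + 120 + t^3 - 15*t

Expanding (-6 + t) * (-5 + t) * (t + 4):
= t^3+120-7*t^2+t*(-14)
D) t^3+120-7*t^2+t*(-14)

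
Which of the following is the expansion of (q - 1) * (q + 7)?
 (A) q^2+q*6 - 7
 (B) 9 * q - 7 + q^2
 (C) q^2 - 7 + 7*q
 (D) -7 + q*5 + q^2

Expanding (q - 1) * (q + 7):
= q^2+q*6 - 7
A) q^2+q*6 - 7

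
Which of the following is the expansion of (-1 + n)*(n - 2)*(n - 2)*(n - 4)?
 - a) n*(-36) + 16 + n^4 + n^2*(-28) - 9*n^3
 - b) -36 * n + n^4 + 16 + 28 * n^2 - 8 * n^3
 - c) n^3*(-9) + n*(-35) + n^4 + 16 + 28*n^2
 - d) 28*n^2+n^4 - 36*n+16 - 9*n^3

Expanding (-1 + n)*(n - 2)*(n - 2)*(n - 4):
= 28*n^2+n^4 - 36*n+16 - 9*n^3
d) 28*n^2+n^4 - 36*n+16 - 9*n^3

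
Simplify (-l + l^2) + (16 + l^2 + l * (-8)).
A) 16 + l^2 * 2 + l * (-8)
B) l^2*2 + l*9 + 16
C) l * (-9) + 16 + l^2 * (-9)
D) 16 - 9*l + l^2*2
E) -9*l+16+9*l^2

Adding the polynomials and combining like terms:
(-l + l^2) + (16 + l^2 + l*(-8))
= 16 - 9*l + l^2*2
D) 16 - 9*l + l^2*2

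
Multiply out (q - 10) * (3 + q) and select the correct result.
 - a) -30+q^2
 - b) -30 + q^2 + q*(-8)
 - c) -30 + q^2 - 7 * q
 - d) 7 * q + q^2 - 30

Expanding (q - 10) * (3 + q):
= -30 + q^2 - 7 * q
c) -30 + q^2 - 7 * q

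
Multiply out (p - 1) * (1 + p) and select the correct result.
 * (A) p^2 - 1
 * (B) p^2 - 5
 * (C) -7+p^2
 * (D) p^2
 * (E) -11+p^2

Expanding (p - 1) * (1 + p):
= p^2 - 1
A) p^2 - 1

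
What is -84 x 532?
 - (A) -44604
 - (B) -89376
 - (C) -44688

-84 * 532 = -44688
C) -44688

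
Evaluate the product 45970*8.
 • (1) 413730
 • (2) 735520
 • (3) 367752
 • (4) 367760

45970 * 8 = 367760
4) 367760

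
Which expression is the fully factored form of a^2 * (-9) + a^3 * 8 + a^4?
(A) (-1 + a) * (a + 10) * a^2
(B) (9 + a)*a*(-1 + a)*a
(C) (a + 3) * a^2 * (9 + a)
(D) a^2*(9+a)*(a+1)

We need to factor a^2 * (-9) + a^3 * 8 + a^4.
The factored form is (9 + a)*a*(-1 + a)*a.
B) (9 + a)*a*(-1 + a)*a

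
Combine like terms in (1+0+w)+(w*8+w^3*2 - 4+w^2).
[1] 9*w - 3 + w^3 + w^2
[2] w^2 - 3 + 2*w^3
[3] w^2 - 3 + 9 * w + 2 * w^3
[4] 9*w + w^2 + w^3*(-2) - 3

Adding the polynomials and combining like terms:
(1 + 0 + w) + (w*8 + w^3*2 - 4 + w^2)
= w^2 - 3 + 9 * w + 2 * w^3
3) w^2 - 3 + 9 * w + 2 * w^3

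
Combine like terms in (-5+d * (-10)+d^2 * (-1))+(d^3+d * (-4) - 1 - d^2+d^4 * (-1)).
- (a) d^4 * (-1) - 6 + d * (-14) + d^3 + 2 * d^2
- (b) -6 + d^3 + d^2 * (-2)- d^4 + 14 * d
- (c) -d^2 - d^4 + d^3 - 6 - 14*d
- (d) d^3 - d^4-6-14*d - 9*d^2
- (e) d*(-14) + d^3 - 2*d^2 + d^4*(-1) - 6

Adding the polynomials and combining like terms:
(-5 + d*(-10) + d^2*(-1)) + (d^3 + d*(-4) - 1 - d^2 + d^4*(-1))
= d*(-14) + d^3 - 2*d^2 + d^4*(-1) - 6
e) d*(-14) + d^3 - 2*d^2 + d^4*(-1) - 6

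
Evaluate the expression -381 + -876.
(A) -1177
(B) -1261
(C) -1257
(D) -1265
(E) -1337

-381 + -876 = -1257
C) -1257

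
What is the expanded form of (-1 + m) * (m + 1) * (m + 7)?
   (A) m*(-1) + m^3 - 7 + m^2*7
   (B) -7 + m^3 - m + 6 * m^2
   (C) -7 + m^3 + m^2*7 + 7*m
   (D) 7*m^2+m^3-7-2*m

Expanding (-1 + m) * (m + 1) * (m + 7):
= m*(-1) + m^3 - 7 + m^2*7
A) m*(-1) + m^3 - 7 + m^2*7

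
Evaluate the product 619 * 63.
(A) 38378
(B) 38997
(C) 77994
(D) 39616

619 * 63 = 38997
B) 38997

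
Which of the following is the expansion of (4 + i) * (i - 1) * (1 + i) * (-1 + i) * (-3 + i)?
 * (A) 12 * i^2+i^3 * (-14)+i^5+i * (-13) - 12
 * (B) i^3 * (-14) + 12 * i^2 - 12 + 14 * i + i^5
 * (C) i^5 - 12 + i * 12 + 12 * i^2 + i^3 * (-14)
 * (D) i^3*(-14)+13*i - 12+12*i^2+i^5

Expanding (4 + i) * (i - 1) * (1 + i) * (-1 + i) * (-3 + i):
= i^3*(-14)+13*i - 12+12*i^2+i^5
D) i^3*(-14)+13*i - 12+12*i^2+i^5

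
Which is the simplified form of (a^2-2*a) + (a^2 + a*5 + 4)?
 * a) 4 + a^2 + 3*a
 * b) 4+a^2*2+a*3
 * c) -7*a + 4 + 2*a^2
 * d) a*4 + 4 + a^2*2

Adding the polynomials and combining like terms:
(a^2 - 2*a) + (a^2 + a*5 + 4)
= 4+a^2*2+a*3
b) 4+a^2*2+a*3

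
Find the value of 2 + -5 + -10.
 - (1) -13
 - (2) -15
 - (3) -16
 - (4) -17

First: 2 + -5 = -3
Then: -3 + -10 = -13
1) -13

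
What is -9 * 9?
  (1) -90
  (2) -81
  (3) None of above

-9 * 9 = -81
2) -81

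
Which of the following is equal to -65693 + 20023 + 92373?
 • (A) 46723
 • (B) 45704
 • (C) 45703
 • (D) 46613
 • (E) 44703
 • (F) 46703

First: -65693 + 20023 = -45670
Then: -45670 + 92373 = 46703
F) 46703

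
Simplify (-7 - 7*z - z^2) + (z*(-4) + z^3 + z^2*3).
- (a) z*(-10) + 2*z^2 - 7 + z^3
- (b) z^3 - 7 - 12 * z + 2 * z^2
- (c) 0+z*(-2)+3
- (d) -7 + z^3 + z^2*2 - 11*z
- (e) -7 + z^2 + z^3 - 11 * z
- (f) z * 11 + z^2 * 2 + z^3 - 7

Adding the polynomials and combining like terms:
(-7 - 7*z - z^2) + (z*(-4) + z^3 + z^2*3)
= -7 + z^3 + z^2*2 - 11*z
d) -7 + z^3 + z^2*2 - 11*z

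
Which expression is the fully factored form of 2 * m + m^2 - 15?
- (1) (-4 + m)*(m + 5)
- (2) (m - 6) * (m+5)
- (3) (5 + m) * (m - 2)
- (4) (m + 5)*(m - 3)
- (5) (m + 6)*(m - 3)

We need to factor 2 * m + m^2 - 15.
The factored form is (m + 5)*(m - 3).
4) (m + 5)*(m - 3)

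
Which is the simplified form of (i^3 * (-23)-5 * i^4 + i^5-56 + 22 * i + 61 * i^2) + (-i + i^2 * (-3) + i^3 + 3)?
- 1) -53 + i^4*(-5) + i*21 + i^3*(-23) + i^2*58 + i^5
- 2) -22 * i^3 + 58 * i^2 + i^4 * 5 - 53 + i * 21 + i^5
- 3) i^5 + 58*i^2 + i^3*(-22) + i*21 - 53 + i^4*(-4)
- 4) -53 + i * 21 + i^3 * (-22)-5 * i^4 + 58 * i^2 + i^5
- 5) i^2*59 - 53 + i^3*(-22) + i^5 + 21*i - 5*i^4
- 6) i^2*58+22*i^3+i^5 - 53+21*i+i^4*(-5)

Adding the polynomials and combining like terms:
(i^3*(-23) - 5*i^4 + i^5 - 56 + 22*i + 61*i^2) + (-i + i^2*(-3) + i^3 + 3)
= -53 + i * 21 + i^3 * (-22)-5 * i^4 + 58 * i^2 + i^5
4) -53 + i * 21 + i^3 * (-22)-5 * i^4 + 58 * i^2 + i^5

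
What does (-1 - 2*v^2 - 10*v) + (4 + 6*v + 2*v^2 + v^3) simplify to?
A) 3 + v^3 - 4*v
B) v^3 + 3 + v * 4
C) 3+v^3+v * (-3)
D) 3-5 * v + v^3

Adding the polynomials and combining like terms:
(-1 - 2*v^2 - 10*v) + (4 + 6*v + 2*v^2 + v^3)
= 3 + v^3 - 4*v
A) 3 + v^3 - 4*v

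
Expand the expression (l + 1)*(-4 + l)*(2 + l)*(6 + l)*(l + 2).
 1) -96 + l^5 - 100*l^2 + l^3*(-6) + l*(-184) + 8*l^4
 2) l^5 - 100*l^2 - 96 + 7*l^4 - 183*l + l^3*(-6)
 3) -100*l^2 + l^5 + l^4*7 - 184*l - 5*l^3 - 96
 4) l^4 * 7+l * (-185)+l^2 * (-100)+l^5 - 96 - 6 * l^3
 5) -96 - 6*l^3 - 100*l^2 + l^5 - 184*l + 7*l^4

Expanding (l + 1)*(-4 + l)*(2 + l)*(6 + l)*(l + 2):
= -96 - 6*l^3 - 100*l^2 + l^5 - 184*l + 7*l^4
5) -96 - 6*l^3 - 100*l^2 + l^5 - 184*l + 7*l^4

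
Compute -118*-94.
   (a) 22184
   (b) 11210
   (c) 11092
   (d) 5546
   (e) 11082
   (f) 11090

-118 * -94 = 11092
c) 11092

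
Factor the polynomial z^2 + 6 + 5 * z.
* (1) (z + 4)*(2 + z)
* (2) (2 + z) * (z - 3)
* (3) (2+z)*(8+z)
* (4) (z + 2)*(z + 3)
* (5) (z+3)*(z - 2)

We need to factor z^2 + 6 + 5 * z.
The factored form is (z + 2)*(z + 3).
4) (z + 2)*(z + 3)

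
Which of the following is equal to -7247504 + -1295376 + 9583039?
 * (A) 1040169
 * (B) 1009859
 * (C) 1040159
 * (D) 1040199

First: -7247504 + -1295376 = -8542880
Then: -8542880 + 9583039 = 1040159
C) 1040159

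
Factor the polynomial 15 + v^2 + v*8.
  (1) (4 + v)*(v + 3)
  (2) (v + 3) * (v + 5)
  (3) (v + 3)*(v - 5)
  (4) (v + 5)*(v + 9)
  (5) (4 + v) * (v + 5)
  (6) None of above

We need to factor 15 + v^2 + v*8.
The factored form is (v + 3) * (v + 5).
2) (v + 3) * (v + 5)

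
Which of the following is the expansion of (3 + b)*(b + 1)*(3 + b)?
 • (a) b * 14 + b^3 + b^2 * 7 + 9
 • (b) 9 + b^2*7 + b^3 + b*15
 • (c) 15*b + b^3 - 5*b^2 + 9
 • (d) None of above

Expanding (3 + b)*(b + 1)*(3 + b):
= 9 + b^2*7 + b^3 + b*15
b) 9 + b^2*7 + b^3 + b*15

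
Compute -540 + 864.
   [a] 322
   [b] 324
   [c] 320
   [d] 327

-540 + 864 = 324
b) 324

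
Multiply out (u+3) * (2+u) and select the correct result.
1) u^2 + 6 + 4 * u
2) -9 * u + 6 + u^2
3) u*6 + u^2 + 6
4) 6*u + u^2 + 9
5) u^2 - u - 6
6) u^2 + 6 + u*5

Expanding (u+3) * (2+u):
= u^2 + 6 + u*5
6) u^2 + 6 + u*5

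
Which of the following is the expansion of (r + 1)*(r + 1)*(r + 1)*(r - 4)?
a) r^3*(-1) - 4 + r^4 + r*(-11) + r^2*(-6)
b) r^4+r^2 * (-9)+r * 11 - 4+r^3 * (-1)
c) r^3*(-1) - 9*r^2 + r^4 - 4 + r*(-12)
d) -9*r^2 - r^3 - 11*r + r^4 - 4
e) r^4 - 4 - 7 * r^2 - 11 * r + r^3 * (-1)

Expanding (r + 1)*(r + 1)*(r + 1)*(r - 4):
= -9*r^2 - r^3 - 11*r + r^4 - 4
d) -9*r^2 - r^3 - 11*r + r^4 - 4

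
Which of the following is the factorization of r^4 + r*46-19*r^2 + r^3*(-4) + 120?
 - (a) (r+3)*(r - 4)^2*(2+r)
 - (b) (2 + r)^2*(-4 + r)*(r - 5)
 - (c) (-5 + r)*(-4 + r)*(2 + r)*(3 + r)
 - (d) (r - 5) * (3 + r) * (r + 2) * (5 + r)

We need to factor r^4 + r*46-19*r^2 + r^3*(-4) + 120.
The factored form is (-5 + r)*(-4 + r)*(2 + r)*(3 + r).
c) (-5 + r)*(-4 + r)*(2 + r)*(3 + r)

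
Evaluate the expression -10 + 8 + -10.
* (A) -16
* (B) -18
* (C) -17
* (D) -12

First: -10 + 8 = -2
Then: -2 + -10 = -12
D) -12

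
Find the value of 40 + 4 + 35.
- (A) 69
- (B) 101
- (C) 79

First: 40 + 4 = 44
Then: 44 + 35 = 79
C) 79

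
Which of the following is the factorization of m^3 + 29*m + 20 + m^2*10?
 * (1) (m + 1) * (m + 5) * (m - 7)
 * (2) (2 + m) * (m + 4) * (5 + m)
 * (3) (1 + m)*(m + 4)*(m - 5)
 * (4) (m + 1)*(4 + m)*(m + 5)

We need to factor m^3 + 29*m + 20 + m^2*10.
The factored form is (m + 1)*(4 + m)*(m + 5).
4) (m + 1)*(4 + m)*(m + 5)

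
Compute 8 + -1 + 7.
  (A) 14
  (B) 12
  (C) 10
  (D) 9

First: 8 + -1 = 7
Then: 7 + 7 = 14
A) 14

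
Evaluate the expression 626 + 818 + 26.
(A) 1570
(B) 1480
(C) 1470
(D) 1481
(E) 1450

First: 626 + 818 = 1444
Then: 1444 + 26 = 1470
C) 1470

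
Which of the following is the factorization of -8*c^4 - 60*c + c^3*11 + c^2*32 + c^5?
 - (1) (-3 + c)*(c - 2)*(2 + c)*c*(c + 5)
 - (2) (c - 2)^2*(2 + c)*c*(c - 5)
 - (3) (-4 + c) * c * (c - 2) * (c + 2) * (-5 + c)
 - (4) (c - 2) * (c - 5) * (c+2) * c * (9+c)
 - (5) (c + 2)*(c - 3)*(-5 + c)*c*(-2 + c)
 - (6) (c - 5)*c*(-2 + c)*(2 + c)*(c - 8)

We need to factor -8*c^4 - 60*c + c^3*11 + c^2*32 + c^5.
The factored form is (c + 2)*(c - 3)*(-5 + c)*c*(-2 + c).
5) (c + 2)*(c - 3)*(-5 + c)*c*(-2 + c)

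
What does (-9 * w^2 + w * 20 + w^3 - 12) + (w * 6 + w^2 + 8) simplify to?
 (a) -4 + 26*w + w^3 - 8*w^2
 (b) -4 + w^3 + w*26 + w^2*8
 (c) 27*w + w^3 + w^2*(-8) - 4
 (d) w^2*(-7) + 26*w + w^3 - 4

Adding the polynomials and combining like terms:
(-9*w^2 + w*20 + w^3 - 12) + (w*6 + w^2 + 8)
= -4 + 26*w + w^3 - 8*w^2
a) -4 + 26*w + w^3 - 8*w^2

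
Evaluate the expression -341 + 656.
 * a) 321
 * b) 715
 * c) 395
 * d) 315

-341 + 656 = 315
d) 315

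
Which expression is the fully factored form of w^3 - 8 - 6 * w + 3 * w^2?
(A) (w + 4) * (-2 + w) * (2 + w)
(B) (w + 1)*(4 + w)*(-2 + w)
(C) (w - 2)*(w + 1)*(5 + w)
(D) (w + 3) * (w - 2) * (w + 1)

We need to factor w^3 - 8 - 6 * w + 3 * w^2.
The factored form is (w + 1)*(4 + w)*(-2 + w).
B) (w + 1)*(4 + w)*(-2 + w)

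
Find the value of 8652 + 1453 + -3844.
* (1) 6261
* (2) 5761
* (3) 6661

First: 8652 + 1453 = 10105
Then: 10105 + -3844 = 6261
1) 6261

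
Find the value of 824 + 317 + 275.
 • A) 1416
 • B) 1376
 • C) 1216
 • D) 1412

First: 824 + 317 = 1141
Then: 1141 + 275 = 1416
A) 1416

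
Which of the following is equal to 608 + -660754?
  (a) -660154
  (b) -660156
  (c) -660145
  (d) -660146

608 + -660754 = -660146
d) -660146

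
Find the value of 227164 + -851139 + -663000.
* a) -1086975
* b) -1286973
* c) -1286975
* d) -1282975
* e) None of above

First: 227164 + -851139 = -623975
Then: -623975 + -663000 = -1286975
c) -1286975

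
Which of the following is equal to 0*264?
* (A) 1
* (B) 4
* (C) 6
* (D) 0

0 * 264 = 0
D) 0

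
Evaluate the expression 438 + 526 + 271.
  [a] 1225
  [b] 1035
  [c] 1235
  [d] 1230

First: 438 + 526 = 964
Then: 964 + 271 = 1235
c) 1235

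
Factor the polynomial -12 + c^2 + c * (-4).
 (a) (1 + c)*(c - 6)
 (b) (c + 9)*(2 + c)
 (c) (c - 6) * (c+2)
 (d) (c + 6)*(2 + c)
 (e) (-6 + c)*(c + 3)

We need to factor -12 + c^2 + c * (-4).
The factored form is (c - 6) * (c+2).
c) (c - 6) * (c+2)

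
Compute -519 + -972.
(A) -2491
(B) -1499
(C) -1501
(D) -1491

-519 + -972 = -1491
D) -1491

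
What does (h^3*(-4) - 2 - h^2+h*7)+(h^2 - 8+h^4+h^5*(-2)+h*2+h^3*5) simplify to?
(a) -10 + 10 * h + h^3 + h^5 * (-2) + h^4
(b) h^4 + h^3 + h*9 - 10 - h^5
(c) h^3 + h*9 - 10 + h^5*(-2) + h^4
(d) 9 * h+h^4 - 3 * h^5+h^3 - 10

Adding the polynomials and combining like terms:
(h^3*(-4) - 2 - h^2 + h*7) + (h^2 - 8 + h^4 + h^5*(-2) + h*2 + h^3*5)
= h^3 + h*9 - 10 + h^5*(-2) + h^4
c) h^3 + h*9 - 10 + h^5*(-2) + h^4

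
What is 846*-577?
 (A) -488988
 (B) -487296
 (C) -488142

846 * -577 = -488142
C) -488142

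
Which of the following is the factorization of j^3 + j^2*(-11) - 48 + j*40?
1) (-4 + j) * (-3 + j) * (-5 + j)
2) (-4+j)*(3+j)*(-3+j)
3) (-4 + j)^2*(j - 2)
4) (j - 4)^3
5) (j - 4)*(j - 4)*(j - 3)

We need to factor j^3 + j^2*(-11) - 48 + j*40.
The factored form is (j - 4)*(j - 4)*(j - 3).
5) (j - 4)*(j - 4)*(j - 3)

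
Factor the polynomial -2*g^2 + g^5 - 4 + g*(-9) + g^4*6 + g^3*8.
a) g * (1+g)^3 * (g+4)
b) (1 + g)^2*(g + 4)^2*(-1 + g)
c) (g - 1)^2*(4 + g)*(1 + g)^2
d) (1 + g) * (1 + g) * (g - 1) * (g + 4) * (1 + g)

We need to factor -2*g^2 + g^5 - 4 + g*(-9) + g^4*6 + g^3*8.
The factored form is (1 + g) * (1 + g) * (g - 1) * (g + 4) * (1 + g).
d) (1 + g) * (1 + g) * (g - 1) * (g + 4) * (1 + g)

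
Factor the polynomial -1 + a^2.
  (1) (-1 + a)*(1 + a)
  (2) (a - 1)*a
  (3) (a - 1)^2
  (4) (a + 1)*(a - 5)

We need to factor -1 + a^2.
The factored form is (-1 + a)*(1 + a).
1) (-1 + a)*(1 + a)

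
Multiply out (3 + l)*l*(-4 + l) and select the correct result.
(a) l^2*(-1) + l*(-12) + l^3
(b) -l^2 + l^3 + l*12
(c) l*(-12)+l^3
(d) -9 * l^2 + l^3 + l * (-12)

Expanding (3 + l)*l*(-4 + l):
= l^2*(-1) + l*(-12) + l^3
a) l^2*(-1) + l*(-12) + l^3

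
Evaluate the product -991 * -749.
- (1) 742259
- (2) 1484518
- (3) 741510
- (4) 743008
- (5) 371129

-991 * -749 = 742259
1) 742259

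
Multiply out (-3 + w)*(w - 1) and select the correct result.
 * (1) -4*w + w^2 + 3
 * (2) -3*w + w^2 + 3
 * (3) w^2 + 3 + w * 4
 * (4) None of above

Expanding (-3 + w)*(w - 1):
= -4*w + w^2 + 3
1) -4*w + w^2 + 3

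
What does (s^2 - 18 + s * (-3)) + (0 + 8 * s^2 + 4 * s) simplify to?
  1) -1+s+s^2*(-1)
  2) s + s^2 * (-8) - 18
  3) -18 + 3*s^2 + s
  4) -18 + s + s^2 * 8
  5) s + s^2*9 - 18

Adding the polynomials and combining like terms:
(s^2 - 18 + s*(-3)) + (0 + 8*s^2 + 4*s)
= s + s^2*9 - 18
5) s + s^2*9 - 18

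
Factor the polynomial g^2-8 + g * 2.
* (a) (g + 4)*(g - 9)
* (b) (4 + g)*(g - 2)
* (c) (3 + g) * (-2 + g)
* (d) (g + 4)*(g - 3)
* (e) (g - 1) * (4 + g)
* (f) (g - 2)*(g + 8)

We need to factor g^2-8 + g * 2.
The factored form is (4 + g)*(g - 2).
b) (4 + g)*(g - 2)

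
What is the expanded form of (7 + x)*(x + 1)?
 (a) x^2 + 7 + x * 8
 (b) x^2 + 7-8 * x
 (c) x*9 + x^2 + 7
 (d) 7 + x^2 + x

Expanding (7 + x)*(x + 1):
= x^2 + 7 + x * 8
a) x^2 + 7 + x * 8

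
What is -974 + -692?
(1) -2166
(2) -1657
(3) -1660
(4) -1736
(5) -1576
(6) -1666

-974 + -692 = -1666
6) -1666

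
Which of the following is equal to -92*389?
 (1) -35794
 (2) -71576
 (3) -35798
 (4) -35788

-92 * 389 = -35788
4) -35788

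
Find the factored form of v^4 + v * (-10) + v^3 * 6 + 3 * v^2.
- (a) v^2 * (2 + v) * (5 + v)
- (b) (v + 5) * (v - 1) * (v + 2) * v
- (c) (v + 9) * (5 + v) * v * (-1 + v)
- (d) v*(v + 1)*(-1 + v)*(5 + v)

We need to factor v^4 + v * (-10) + v^3 * 6 + 3 * v^2.
The factored form is (v + 5) * (v - 1) * (v + 2) * v.
b) (v + 5) * (v - 1) * (v + 2) * v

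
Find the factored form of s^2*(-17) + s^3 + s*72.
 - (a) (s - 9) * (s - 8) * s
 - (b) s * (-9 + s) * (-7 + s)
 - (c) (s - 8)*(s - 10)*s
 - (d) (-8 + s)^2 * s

We need to factor s^2*(-17) + s^3 + s*72.
The factored form is (s - 9) * (s - 8) * s.
a) (s - 9) * (s - 8) * s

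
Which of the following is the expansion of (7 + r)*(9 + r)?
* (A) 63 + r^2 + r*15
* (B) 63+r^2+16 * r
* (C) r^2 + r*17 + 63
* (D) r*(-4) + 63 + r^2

Expanding (7 + r)*(9 + r):
= 63+r^2+16 * r
B) 63+r^2+16 * r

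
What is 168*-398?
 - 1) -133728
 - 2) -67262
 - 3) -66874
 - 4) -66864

168 * -398 = -66864
4) -66864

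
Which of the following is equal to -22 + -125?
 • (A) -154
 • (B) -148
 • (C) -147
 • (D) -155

-22 + -125 = -147
C) -147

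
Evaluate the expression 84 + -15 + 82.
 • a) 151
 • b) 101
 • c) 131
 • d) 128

First: 84 + -15 = 69
Then: 69 + 82 = 151
a) 151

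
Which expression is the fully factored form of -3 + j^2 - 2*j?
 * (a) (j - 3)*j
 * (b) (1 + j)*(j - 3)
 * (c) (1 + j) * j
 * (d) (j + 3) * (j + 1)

We need to factor -3 + j^2 - 2*j.
The factored form is (1 + j)*(j - 3).
b) (1 + j)*(j - 3)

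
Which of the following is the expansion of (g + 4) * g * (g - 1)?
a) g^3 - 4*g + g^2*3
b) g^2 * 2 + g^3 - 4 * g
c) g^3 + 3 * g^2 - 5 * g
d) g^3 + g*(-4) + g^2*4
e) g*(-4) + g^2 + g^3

Expanding (g + 4) * g * (g - 1):
= g^3 - 4*g + g^2*3
a) g^3 - 4*g + g^2*3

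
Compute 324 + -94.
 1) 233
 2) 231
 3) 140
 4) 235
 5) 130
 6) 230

324 + -94 = 230
6) 230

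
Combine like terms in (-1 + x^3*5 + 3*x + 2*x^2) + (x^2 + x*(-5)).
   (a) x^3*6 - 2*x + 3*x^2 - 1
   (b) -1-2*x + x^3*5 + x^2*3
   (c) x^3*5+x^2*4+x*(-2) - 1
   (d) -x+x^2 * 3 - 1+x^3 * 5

Adding the polynomials and combining like terms:
(-1 + x^3*5 + 3*x + 2*x^2) + (x^2 + x*(-5))
= -1-2*x + x^3*5 + x^2*3
b) -1-2*x + x^3*5 + x^2*3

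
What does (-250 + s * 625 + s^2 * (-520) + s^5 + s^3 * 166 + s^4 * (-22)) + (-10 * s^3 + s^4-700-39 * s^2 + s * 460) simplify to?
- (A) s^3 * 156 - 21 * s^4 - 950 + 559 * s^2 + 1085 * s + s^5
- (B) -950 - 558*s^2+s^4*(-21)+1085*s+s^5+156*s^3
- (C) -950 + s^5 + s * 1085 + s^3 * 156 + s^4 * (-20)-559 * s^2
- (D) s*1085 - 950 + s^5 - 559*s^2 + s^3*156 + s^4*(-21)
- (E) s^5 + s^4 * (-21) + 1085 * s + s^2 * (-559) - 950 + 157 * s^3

Adding the polynomials and combining like terms:
(-250 + s*625 + s^2*(-520) + s^5 + s^3*166 + s^4*(-22)) + (-10*s^3 + s^4 - 700 - 39*s^2 + s*460)
= s*1085 - 950 + s^5 - 559*s^2 + s^3*156 + s^4*(-21)
D) s*1085 - 950 + s^5 - 559*s^2 + s^3*156 + s^4*(-21)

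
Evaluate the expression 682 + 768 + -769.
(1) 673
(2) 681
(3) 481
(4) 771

First: 682 + 768 = 1450
Then: 1450 + -769 = 681
2) 681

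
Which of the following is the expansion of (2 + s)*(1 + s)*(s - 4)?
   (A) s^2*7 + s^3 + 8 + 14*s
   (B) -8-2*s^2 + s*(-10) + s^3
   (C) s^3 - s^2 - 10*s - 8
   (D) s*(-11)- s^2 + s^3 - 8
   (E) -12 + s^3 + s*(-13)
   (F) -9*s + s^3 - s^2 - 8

Expanding (2 + s)*(1 + s)*(s - 4):
= s^3 - s^2 - 10*s - 8
C) s^3 - s^2 - 10*s - 8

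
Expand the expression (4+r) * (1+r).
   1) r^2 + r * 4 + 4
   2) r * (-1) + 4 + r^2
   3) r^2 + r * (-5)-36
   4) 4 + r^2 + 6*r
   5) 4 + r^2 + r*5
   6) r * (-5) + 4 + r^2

Expanding (4+r) * (1+r):
= 4 + r^2 + r*5
5) 4 + r^2 + r*5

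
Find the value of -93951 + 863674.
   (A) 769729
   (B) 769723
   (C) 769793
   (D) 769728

-93951 + 863674 = 769723
B) 769723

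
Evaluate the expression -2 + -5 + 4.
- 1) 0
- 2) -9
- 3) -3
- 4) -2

First: -2 + -5 = -7
Then: -7 + 4 = -3
3) -3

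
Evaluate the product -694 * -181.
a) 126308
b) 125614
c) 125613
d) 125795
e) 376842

-694 * -181 = 125614
b) 125614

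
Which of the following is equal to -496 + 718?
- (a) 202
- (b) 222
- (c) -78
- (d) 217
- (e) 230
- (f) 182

-496 + 718 = 222
b) 222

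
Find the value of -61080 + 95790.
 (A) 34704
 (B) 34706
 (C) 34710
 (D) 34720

-61080 + 95790 = 34710
C) 34710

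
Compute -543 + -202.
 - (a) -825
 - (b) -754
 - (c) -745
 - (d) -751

-543 + -202 = -745
c) -745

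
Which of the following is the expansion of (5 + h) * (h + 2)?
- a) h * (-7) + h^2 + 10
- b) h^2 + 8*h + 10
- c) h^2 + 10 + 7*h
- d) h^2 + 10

Expanding (5 + h) * (h + 2):
= h^2 + 10 + 7*h
c) h^2 + 10 + 7*h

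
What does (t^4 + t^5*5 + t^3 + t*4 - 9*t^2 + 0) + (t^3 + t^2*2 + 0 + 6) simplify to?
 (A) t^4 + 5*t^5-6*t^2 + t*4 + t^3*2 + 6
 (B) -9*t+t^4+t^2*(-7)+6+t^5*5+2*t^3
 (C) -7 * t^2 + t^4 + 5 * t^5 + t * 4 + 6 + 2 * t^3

Adding the polynomials and combining like terms:
(t^4 + t^5*5 + t^3 + t*4 - 9*t^2 + 0) + (t^3 + t^2*2 + 0 + 6)
= -7 * t^2 + t^4 + 5 * t^5 + t * 4 + 6 + 2 * t^3
C) -7 * t^2 + t^4 + 5 * t^5 + t * 4 + 6 + 2 * t^3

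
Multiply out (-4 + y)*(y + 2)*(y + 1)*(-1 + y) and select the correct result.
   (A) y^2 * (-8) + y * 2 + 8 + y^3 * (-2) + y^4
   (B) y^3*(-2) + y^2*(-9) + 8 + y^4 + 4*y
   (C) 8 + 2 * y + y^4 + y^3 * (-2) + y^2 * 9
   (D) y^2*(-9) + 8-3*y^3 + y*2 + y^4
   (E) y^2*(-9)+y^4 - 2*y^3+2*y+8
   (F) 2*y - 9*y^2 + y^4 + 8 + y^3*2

Expanding (-4 + y)*(y + 2)*(y + 1)*(-1 + y):
= y^2*(-9)+y^4 - 2*y^3+2*y+8
E) y^2*(-9)+y^4 - 2*y^3+2*y+8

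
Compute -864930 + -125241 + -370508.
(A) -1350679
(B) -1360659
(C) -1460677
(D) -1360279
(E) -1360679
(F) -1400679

First: -864930 + -125241 = -990171
Then: -990171 + -370508 = -1360679
E) -1360679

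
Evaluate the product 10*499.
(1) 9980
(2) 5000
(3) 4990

10 * 499 = 4990
3) 4990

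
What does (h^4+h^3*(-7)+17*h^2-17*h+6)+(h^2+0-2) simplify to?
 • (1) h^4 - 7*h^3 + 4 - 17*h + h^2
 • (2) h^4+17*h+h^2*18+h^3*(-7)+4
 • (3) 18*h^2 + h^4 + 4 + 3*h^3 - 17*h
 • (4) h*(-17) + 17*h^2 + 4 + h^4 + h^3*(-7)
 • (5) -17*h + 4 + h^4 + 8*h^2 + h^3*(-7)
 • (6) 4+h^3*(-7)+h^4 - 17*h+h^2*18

Adding the polynomials and combining like terms:
(h^4 + h^3*(-7) + 17*h^2 - 17*h + 6) + (h^2 + 0 - 2)
= 4+h^3*(-7)+h^4 - 17*h+h^2*18
6) 4+h^3*(-7)+h^4 - 17*h+h^2*18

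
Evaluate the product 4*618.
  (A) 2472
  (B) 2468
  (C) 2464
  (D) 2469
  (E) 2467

4 * 618 = 2472
A) 2472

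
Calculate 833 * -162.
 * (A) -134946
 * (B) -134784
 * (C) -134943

833 * -162 = -134946
A) -134946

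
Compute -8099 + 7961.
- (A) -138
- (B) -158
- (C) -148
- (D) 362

-8099 + 7961 = -138
A) -138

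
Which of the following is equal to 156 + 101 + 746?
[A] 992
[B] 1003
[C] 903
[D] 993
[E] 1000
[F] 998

First: 156 + 101 = 257
Then: 257 + 746 = 1003
B) 1003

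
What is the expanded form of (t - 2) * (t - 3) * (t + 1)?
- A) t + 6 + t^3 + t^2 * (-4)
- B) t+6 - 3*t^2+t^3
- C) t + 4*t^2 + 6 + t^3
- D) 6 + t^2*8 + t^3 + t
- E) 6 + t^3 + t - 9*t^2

Expanding (t - 2) * (t - 3) * (t + 1):
= t + 6 + t^3 + t^2 * (-4)
A) t + 6 + t^3 + t^2 * (-4)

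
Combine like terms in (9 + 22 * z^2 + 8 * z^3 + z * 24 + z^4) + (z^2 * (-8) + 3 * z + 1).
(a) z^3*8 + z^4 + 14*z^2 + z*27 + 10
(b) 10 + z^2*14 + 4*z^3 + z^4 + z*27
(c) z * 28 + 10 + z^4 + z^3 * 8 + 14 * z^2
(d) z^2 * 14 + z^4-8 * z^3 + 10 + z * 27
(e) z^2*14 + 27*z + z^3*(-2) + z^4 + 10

Adding the polynomials and combining like terms:
(9 + 22*z^2 + 8*z^3 + z*24 + z^4) + (z^2*(-8) + 3*z + 1)
= z^3*8 + z^4 + 14*z^2 + z*27 + 10
a) z^3*8 + z^4 + 14*z^2 + z*27 + 10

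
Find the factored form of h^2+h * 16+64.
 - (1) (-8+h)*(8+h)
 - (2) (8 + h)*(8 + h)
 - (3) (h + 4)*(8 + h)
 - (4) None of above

We need to factor h^2+h * 16+64.
The factored form is (8 + h)*(8 + h).
2) (8 + h)*(8 + h)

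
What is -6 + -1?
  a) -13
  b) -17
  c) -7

-6 + -1 = -7
c) -7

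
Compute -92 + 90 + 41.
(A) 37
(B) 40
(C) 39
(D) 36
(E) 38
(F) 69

First: -92 + 90 = -2
Then: -2 + 41 = 39
C) 39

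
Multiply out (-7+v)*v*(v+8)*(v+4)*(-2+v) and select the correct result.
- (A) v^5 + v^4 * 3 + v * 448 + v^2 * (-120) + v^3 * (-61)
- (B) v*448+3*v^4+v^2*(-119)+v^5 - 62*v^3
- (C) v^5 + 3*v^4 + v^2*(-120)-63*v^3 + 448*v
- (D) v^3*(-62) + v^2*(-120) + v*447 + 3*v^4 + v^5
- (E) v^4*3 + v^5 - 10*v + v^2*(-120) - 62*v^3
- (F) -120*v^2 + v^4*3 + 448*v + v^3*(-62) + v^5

Expanding (-7+v)*v*(v+8)*(v+4)*(-2+v):
= -120*v^2 + v^4*3 + 448*v + v^3*(-62) + v^5
F) -120*v^2 + v^4*3 + 448*v + v^3*(-62) + v^5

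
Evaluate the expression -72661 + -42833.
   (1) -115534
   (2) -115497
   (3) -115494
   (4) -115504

-72661 + -42833 = -115494
3) -115494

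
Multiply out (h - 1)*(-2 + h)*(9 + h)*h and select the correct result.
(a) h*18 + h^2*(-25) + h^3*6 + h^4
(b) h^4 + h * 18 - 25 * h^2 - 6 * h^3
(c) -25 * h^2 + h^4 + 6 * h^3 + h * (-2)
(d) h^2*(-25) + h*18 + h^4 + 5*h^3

Expanding (h - 1)*(-2 + h)*(9 + h)*h:
= h*18 + h^2*(-25) + h^3*6 + h^4
a) h*18 + h^2*(-25) + h^3*6 + h^4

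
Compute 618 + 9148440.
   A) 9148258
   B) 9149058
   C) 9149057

618 + 9148440 = 9149058
B) 9149058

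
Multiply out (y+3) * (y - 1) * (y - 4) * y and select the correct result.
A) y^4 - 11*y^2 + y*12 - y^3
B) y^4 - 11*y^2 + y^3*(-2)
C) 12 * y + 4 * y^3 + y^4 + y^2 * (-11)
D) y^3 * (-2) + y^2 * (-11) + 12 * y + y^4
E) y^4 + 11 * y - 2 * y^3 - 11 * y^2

Expanding (y+3) * (y - 1) * (y - 4) * y:
= y^3 * (-2) + y^2 * (-11) + 12 * y + y^4
D) y^3 * (-2) + y^2 * (-11) + 12 * y + y^4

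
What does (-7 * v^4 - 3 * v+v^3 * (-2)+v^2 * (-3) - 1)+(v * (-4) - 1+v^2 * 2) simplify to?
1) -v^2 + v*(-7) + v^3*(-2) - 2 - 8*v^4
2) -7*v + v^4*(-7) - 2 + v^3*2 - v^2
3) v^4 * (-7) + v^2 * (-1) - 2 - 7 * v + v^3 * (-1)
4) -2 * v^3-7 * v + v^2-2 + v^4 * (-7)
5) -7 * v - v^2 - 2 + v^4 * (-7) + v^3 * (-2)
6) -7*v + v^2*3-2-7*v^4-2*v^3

Adding the polynomials and combining like terms:
(-7*v^4 - 3*v + v^3*(-2) + v^2*(-3) - 1) + (v*(-4) - 1 + v^2*2)
= -7 * v - v^2 - 2 + v^4 * (-7) + v^3 * (-2)
5) -7 * v - v^2 - 2 + v^4 * (-7) + v^3 * (-2)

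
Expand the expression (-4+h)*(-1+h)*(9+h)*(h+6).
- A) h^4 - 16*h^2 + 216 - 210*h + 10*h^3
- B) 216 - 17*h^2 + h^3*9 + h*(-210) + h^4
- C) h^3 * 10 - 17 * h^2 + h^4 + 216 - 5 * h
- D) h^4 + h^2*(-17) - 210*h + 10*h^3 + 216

Expanding (-4+h)*(-1+h)*(9+h)*(h+6):
= h^4 + h^2*(-17) - 210*h + 10*h^3 + 216
D) h^4 + h^2*(-17) - 210*h + 10*h^3 + 216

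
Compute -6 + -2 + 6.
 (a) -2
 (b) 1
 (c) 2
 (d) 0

First: -6 + -2 = -8
Then: -8 + 6 = -2
a) -2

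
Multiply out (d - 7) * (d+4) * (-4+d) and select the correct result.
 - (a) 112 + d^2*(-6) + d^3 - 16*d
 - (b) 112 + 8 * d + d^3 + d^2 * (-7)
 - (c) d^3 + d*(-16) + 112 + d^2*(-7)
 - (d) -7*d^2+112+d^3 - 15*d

Expanding (d - 7) * (d+4) * (-4+d):
= d^3 + d*(-16) + 112 + d^2*(-7)
c) d^3 + d*(-16) + 112 + d^2*(-7)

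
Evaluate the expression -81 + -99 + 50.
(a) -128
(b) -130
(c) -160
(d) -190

First: -81 + -99 = -180
Then: -180 + 50 = -130
b) -130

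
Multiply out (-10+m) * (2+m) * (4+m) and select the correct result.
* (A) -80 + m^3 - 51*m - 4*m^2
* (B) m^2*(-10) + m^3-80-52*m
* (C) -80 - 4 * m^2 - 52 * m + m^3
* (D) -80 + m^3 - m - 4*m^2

Expanding (-10+m) * (2+m) * (4+m):
= -80 - 4 * m^2 - 52 * m + m^3
C) -80 - 4 * m^2 - 52 * m + m^3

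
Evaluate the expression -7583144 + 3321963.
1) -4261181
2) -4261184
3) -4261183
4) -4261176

-7583144 + 3321963 = -4261181
1) -4261181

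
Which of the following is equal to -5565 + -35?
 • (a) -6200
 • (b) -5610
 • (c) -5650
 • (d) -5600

-5565 + -35 = -5600
d) -5600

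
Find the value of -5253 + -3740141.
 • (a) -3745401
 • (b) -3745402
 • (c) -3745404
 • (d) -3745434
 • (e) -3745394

-5253 + -3740141 = -3745394
e) -3745394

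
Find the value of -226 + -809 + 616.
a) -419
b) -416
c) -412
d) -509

First: -226 + -809 = -1035
Then: -1035 + 616 = -419
a) -419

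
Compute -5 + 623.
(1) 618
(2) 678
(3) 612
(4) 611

-5 + 623 = 618
1) 618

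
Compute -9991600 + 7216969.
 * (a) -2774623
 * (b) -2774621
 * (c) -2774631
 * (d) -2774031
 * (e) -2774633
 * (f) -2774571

-9991600 + 7216969 = -2774631
c) -2774631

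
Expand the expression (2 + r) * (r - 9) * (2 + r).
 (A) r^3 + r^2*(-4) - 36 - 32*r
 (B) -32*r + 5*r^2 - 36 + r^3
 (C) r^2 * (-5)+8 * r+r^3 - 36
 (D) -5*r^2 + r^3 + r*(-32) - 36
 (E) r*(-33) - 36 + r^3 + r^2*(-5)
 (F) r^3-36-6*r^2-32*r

Expanding (2 + r) * (r - 9) * (2 + r):
= -5*r^2 + r^3 + r*(-32) - 36
D) -5*r^2 + r^3 + r*(-32) - 36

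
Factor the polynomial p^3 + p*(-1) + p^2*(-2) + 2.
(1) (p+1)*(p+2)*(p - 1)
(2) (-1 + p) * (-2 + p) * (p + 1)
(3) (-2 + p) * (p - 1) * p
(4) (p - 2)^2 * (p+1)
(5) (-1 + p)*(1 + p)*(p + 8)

We need to factor p^3 + p*(-1) + p^2*(-2) + 2.
The factored form is (-1 + p) * (-2 + p) * (p + 1).
2) (-1 + p) * (-2 + p) * (p + 1)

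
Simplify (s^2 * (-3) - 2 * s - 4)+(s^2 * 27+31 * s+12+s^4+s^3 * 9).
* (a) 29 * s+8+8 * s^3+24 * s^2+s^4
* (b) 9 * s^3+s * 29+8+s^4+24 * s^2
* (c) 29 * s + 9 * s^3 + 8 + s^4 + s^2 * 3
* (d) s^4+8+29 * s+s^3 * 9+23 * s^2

Adding the polynomials and combining like terms:
(s^2*(-3) - 2*s - 4) + (s^2*27 + 31*s + 12 + s^4 + s^3*9)
= 9 * s^3+s * 29+8+s^4+24 * s^2
b) 9 * s^3+s * 29+8+s^4+24 * s^2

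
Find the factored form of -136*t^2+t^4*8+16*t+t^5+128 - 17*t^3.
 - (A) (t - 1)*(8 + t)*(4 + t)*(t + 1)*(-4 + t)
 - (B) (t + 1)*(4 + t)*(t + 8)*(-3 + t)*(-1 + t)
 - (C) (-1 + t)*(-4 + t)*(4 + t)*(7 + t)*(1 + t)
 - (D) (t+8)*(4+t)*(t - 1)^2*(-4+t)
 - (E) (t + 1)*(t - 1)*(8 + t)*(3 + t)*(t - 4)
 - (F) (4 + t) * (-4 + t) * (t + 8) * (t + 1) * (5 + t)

We need to factor -136*t^2+t^4*8+16*t+t^5+128 - 17*t^3.
The factored form is (t - 1)*(8 + t)*(4 + t)*(t + 1)*(-4 + t).
A) (t - 1)*(8 + t)*(4 + t)*(t + 1)*(-4 + t)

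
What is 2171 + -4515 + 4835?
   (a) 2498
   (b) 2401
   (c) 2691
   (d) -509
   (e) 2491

First: 2171 + -4515 = -2344
Then: -2344 + 4835 = 2491
e) 2491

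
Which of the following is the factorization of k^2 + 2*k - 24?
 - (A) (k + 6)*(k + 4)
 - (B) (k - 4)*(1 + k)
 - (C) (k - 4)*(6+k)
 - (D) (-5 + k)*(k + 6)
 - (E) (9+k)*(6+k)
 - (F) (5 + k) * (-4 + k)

We need to factor k^2 + 2*k - 24.
The factored form is (k - 4)*(6+k).
C) (k - 4)*(6+k)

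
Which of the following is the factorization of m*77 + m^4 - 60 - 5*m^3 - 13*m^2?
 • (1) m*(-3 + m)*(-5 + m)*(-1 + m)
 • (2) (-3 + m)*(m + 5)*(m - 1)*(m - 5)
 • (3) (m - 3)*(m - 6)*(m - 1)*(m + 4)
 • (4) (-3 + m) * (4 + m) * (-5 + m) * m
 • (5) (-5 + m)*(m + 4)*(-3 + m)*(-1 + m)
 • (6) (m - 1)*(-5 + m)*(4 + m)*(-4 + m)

We need to factor m*77 + m^4 - 60 - 5*m^3 - 13*m^2.
The factored form is (-5 + m)*(m + 4)*(-3 + m)*(-1 + m).
5) (-5 + m)*(m + 4)*(-3 + m)*(-1 + m)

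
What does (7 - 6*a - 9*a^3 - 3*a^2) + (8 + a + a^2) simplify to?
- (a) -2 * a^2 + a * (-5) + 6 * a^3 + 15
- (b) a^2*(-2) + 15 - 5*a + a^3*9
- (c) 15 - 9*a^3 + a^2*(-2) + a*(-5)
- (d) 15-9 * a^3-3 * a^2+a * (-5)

Adding the polynomials and combining like terms:
(7 - 6*a - 9*a^3 - 3*a^2) + (8 + a + a^2)
= 15 - 9*a^3 + a^2*(-2) + a*(-5)
c) 15 - 9*a^3 + a^2*(-2) + a*(-5)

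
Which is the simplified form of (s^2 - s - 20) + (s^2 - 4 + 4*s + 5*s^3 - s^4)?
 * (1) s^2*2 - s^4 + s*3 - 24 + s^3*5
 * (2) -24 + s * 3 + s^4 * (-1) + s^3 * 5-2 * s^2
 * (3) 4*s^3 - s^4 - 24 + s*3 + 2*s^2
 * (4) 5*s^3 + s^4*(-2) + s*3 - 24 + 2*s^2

Adding the polynomials and combining like terms:
(s^2 - s - 20) + (s^2 - 4 + 4*s + 5*s^3 - s^4)
= s^2*2 - s^4 + s*3 - 24 + s^3*5
1) s^2*2 - s^4 + s*3 - 24 + s^3*5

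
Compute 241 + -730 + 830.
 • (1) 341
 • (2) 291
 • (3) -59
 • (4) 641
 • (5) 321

First: 241 + -730 = -489
Then: -489 + 830 = 341
1) 341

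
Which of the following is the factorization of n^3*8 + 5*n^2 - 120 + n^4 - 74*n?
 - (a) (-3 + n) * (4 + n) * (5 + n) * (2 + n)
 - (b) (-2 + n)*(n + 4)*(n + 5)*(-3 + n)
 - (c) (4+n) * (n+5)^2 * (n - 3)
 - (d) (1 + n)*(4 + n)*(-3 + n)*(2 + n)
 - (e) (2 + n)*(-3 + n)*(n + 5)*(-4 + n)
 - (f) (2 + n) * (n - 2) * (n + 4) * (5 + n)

We need to factor n^3*8 + 5*n^2 - 120 + n^4 - 74*n.
The factored form is (-3 + n) * (4 + n) * (5 + n) * (2 + n).
a) (-3 + n) * (4 + n) * (5 + n) * (2 + n)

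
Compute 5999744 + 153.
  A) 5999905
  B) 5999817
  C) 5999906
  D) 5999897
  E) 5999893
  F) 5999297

5999744 + 153 = 5999897
D) 5999897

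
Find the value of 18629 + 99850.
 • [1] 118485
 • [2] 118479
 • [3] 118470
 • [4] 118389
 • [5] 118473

18629 + 99850 = 118479
2) 118479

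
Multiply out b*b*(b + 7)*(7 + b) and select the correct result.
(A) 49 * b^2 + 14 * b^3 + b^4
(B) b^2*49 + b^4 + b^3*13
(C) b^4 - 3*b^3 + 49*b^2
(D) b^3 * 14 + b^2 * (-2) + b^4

Expanding b*b*(b + 7)*(7 + b):
= 49 * b^2 + 14 * b^3 + b^4
A) 49 * b^2 + 14 * b^3 + b^4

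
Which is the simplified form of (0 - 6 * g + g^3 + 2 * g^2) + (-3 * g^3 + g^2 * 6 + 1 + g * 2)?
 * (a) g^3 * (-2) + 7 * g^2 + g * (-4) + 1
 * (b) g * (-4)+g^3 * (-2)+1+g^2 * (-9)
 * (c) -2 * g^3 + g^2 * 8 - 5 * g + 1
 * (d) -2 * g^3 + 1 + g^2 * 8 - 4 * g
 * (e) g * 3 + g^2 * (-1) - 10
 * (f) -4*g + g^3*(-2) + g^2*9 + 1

Adding the polynomials and combining like terms:
(0 - 6*g + g^3 + 2*g^2) + (-3*g^3 + g^2*6 + 1 + g*2)
= -2 * g^3 + 1 + g^2 * 8 - 4 * g
d) -2 * g^3 + 1 + g^2 * 8 - 4 * g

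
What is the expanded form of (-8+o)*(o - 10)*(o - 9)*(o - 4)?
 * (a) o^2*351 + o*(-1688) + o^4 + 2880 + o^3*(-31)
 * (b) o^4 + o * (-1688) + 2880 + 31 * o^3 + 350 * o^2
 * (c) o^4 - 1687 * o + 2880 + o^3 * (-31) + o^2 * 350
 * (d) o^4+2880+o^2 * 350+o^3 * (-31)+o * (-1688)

Expanding (-8+o)*(o - 10)*(o - 9)*(o - 4):
= o^4+2880+o^2 * 350+o^3 * (-31)+o * (-1688)
d) o^4+2880+o^2 * 350+o^3 * (-31)+o * (-1688)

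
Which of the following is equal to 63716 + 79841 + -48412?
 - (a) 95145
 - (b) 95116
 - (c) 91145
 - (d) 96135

First: 63716 + 79841 = 143557
Then: 143557 + -48412 = 95145
a) 95145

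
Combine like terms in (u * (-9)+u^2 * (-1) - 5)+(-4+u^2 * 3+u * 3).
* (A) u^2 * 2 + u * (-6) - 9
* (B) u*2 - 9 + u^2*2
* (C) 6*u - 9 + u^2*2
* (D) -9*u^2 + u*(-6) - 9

Adding the polynomials and combining like terms:
(u*(-9) + u^2*(-1) - 5) + (-4 + u^2*3 + u*3)
= u^2 * 2 + u * (-6) - 9
A) u^2 * 2 + u * (-6) - 9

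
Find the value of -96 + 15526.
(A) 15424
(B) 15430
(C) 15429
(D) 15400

-96 + 15526 = 15430
B) 15430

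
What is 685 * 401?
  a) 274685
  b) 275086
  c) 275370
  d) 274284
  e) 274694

685 * 401 = 274685
a) 274685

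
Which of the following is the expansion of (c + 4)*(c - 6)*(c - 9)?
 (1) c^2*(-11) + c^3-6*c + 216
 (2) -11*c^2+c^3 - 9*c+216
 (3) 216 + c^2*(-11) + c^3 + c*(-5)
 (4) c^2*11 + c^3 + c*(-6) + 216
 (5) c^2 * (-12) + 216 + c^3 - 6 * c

Expanding (c + 4)*(c - 6)*(c - 9):
= c^2*(-11) + c^3-6*c + 216
1) c^2*(-11) + c^3-6*c + 216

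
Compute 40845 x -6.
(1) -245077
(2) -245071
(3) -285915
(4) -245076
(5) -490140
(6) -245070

40845 * -6 = -245070
6) -245070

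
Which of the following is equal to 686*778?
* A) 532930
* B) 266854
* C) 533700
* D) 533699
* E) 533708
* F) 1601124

686 * 778 = 533708
E) 533708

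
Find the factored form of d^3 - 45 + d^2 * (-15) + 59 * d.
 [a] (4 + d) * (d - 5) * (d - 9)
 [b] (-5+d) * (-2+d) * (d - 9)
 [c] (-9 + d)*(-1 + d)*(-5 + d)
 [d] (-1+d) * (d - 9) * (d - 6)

We need to factor d^3 - 45 + d^2 * (-15) + 59 * d.
The factored form is (-9 + d)*(-1 + d)*(-5 + d).
c) (-9 + d)*(-1 + d)*(-5 + d)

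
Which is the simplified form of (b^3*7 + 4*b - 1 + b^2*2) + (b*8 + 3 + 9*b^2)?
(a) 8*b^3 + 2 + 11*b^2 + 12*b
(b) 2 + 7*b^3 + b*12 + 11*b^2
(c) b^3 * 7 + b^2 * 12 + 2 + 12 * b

Adding the polynomials and combining like terms:
(b^3*7 + 4*b - 1 + b^2*2) + (b*8 + 3 + 9*b^2)
= 2 + 7*b^3 + b*12 + 11*b^2
b) 2 + 7*b^3 + b*12 + 11*b^2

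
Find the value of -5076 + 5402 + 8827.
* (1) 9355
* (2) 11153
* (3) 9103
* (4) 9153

First: -5076 + 5402 = 326
Then: 326 + 8827 = 9153
4) 9153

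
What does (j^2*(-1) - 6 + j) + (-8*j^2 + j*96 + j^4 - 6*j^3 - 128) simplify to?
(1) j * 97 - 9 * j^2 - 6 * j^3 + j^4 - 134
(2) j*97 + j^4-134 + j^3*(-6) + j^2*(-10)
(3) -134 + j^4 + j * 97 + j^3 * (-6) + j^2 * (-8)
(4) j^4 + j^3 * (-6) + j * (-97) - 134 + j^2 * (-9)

Adding the polynomials and combining like terms:
(j^2*(-1) - 6 + j) + (-8*j^2 + j*96 + j^4 - 6*j^3 - 128)
= j * 97 - 9 * j^2 - 6 * j^3 + j^4 - 134
1) j * 97 - 9 * j^2 - 6 * j^3 + j^4 - 134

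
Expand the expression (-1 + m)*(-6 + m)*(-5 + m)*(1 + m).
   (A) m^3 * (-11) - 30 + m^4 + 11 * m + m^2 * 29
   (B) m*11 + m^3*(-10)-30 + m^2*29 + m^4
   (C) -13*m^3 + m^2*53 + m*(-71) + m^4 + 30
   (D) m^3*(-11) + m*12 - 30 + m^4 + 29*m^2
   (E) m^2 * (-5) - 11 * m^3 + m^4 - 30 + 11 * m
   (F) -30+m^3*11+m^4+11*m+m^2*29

Expanding (-1 + m)*(-6 + m)*(-5 + m)*(1 + m):
= m^3 * (-11) - 30 + m^4 + 11 * m + m^2 * 29
A) m^3 * (-11) - 30 + m^4 + 11 * m + m^2 * 29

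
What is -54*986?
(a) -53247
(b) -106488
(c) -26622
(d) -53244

-54 * 986 = -53244
d) -53244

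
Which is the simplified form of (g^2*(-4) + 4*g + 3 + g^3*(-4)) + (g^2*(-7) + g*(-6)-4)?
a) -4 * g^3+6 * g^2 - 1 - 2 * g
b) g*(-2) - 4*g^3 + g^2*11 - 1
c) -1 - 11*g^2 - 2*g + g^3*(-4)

Adding the polynomials and combining like terms:
(g^2*(-4) + 4*g + 3 + g^3*(-4)) + (g^2*(-7) + g*(-6) - 4)
= -1 - 11*g^2 - 2*g + g^3*(-4)
c) -1 - 11*g^2 - 2*g + g^3*(-4)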